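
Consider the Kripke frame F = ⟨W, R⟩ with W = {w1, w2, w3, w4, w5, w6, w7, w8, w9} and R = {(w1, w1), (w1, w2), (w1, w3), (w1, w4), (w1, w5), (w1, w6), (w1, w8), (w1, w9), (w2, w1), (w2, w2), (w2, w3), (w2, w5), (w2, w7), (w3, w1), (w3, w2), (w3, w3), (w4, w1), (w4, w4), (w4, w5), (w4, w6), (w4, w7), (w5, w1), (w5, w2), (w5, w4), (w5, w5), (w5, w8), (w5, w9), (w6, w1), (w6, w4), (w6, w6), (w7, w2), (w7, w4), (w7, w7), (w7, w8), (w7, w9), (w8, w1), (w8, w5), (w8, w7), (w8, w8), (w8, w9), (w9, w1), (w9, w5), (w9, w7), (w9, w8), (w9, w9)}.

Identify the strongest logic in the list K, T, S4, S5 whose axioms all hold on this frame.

Reflexive (axiom T): yes — every world is R-related to itself.
Transitive (axiom 4): no — w1 R w2 and w2 R w7, but not w1 R w7.
Euclidean (axiom 5): no — w1 R w2 and w1 R w4, but not w2 R w4.
So F validates K, T; S4 would additionally require R to be transitive. The strongest is T.

T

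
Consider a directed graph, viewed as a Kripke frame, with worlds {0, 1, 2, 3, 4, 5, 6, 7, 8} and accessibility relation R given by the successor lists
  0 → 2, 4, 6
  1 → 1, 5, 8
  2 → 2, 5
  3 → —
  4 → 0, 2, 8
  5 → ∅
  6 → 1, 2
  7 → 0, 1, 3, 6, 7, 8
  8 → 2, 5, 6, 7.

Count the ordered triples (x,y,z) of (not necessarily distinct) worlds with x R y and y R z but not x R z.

27

Enumerating: (0,2,5), (0,4,0), (0,4,8), (0,6,1), (1,8,2), (1,8,6), (1,8,7), (4,0,4), (4,0,6), (4,2,5), (4,8,5), (4,8,6), … and 15 more.
Total: 27.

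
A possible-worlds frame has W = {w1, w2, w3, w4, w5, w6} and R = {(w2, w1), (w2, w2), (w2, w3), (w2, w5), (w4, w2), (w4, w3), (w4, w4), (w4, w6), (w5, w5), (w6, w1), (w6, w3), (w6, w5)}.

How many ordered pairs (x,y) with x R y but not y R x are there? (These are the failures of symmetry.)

Enumerating: (w2,w1), (w2,w3), (w2,w5), (w4,w2), (w4,w3), (w4,w6), (w6,w1), (w6,w3), (w6,w5).

9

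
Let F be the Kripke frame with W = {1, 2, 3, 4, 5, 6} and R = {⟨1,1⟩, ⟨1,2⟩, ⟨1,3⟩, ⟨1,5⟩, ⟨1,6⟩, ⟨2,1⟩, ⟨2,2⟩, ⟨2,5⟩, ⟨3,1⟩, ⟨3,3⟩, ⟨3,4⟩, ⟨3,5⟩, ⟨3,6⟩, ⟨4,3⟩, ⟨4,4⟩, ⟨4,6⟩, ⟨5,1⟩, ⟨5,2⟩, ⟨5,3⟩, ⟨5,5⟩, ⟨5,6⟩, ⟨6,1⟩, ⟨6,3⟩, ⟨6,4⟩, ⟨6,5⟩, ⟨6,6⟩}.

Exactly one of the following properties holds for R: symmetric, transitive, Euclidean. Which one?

Symmetric: yes — every pair in R has its reverse in R.
Transitive: no — 1 R 3 and 3 R 4, but not 1 R 4.
Euclidean: no — 1 R 2 and 1 R 3, but not 2 R 3.
Only symmetric holds.

symmetric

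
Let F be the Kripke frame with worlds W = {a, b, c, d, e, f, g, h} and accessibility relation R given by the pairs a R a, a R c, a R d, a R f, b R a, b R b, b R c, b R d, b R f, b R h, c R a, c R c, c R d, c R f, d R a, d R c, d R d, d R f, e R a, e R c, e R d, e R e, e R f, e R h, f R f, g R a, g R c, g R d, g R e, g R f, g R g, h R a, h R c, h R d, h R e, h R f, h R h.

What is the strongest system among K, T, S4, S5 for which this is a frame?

T

Reflexive (axiom T): yes — every world is R-related to itself.
Transitive (axiom 4): no — b R h and h R e, but not b R e.
Euclidean (axiom 5): no — a R f and a R c, but not f R c.
So F validates K, T; S4 would additionally require R to be transitive. The strongest is T.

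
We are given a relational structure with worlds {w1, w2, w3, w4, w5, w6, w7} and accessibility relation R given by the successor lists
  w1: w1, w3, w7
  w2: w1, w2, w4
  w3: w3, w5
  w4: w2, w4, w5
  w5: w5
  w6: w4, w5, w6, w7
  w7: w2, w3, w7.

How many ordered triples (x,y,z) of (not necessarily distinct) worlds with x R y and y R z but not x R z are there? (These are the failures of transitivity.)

12

Enumerating: (w1,w3,w5), (w1,w7,w2), (w2,w1,w3), (w2,w1,w7), (w2,w4,w5), (w4,w2,w1), (w6,w4,w2), (w6,w7,w2), (w6,w7,w3), (w7,w2,w1), (w7,w2,w4), (w7,w3,w5).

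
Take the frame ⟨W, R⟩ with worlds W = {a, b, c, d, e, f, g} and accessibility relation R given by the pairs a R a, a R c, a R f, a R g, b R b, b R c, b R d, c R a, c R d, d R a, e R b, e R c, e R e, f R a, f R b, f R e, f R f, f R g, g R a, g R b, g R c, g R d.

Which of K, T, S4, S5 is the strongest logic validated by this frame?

Reflexive (axiom T): no — c is not related to itself.
Transitive (axiom 4): no — a R c and c R d, but not a R d.
Euclidean (axiom 5): no — a R c and a R f, but not c R f.
So F validates K; T would additionally require R to be reflexive. The strongest is K.

K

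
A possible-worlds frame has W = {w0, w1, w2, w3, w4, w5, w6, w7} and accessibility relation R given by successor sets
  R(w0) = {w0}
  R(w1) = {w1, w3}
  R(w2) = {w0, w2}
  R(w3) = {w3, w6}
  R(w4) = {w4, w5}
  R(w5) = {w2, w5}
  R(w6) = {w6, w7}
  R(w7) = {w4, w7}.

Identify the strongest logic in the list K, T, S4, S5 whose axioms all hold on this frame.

T

Reflexive (axiom T): yes — every world is R-related to itself.
Transitive (axiom 4): no — w1 R w3 and w3 R w6, but not w1 R w6.
Euclidean (axiom 5): no — w1 R w3 and w1 R w1, but not w3 R w1.
So F validates K, T; S4 would additionally require R to be transitive. The strongest is T.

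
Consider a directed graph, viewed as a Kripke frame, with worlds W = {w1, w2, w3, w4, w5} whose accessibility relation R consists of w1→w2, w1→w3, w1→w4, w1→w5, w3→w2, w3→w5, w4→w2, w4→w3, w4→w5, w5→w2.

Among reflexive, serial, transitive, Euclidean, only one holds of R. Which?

Reflexive: no — w1 is not related to itself.
Serial: no — w2 has no R-successor.
Transitive: yes — every two-step R-path is closed by a direct edge.
Euclidean: no — w1 R w2 and w1 R w3, but not w2 R w3.
Only transitive holds.

transitive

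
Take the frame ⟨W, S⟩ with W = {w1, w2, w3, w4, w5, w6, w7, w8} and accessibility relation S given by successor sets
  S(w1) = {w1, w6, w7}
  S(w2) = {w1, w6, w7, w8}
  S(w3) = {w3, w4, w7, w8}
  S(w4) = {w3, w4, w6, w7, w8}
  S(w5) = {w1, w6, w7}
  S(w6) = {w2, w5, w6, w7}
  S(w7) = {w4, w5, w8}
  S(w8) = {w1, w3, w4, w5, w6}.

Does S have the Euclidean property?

No

Euclidean: no — w1 S w7 and w1 S w6, but not w7 S w6.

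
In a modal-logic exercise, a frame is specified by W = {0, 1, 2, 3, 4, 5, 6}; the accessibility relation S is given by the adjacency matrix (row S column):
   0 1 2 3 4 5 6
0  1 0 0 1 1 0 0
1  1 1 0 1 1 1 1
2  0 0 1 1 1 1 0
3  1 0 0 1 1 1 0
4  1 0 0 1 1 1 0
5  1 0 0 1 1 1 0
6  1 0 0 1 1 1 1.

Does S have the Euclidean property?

Euclidean: no — 1 S 0 and 1 S 5, but not 0 S 5.

No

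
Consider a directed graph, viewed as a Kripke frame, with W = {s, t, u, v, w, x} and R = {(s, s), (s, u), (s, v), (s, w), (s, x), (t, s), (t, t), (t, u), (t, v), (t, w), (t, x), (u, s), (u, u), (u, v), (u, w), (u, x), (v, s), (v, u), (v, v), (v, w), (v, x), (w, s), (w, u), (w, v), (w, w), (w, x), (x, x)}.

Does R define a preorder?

Yes

Reflexive: yes — every world is R-related to itself.
Transitive: yes — every two-step R-path is closed by a direct edge.
So R is a preorder.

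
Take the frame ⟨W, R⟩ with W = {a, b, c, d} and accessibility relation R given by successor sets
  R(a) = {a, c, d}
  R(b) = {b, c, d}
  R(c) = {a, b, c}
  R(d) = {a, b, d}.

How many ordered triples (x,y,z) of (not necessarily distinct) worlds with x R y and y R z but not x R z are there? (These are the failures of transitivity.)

Enumerating: (a,c,b), (a,d,b), (b,c,a), (b,d,a), (c,a,d), (c,b,d), (d,a,c), (d,b,c).

8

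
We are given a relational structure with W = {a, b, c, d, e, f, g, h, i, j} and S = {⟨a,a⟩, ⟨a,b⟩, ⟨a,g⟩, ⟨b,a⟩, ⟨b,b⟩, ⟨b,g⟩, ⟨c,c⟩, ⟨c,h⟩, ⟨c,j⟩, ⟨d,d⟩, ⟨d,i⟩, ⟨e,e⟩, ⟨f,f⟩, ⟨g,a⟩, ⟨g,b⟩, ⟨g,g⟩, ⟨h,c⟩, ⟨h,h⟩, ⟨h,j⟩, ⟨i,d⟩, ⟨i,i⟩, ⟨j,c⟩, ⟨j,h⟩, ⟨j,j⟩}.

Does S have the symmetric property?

Symmetric: yes — every pair in S has its reverse in S.

Yes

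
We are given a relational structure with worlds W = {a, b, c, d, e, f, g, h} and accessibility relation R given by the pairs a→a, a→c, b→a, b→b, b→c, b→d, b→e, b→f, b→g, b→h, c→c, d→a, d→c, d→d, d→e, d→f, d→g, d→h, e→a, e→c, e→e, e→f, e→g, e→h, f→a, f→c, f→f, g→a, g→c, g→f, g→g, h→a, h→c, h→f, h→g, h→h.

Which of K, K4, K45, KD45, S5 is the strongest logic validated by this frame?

Transitive (axiom 4): yes — every two-step R-path is closed by a direct edge.
Euclidean (axiom 5): no — b R a and b R d, but not a R d.
Serial (axiom D): yes — every world has a successor (e.g. a R a).
Reflexive (axiom T): yes — every world is R-related to itself.
So F validates K, K4; K45 would additionally require R to be Euclidean. The strongest is K4.

K4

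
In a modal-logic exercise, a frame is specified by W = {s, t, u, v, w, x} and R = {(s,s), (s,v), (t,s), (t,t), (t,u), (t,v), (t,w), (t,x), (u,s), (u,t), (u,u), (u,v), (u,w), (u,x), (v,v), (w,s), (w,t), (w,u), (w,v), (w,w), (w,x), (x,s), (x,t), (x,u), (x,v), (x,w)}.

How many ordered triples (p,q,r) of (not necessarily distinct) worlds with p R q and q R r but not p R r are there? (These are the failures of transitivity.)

3

Enumerating: (x,t,x), (x,u,x), (x,w,x).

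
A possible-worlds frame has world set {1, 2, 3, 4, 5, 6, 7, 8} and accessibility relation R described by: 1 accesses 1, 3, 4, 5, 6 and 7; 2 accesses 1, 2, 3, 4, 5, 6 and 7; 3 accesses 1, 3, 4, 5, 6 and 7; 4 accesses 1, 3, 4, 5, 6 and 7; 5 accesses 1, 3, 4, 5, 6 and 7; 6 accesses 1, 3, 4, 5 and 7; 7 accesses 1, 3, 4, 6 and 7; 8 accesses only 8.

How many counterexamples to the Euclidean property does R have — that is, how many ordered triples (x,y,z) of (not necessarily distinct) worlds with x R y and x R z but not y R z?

18

Enumerating: (1,6,6), (1,7,5), (2,1,2), (2,3,2), (2,4,2), (2,5,2), (2,6,2), (2,6,6), (2,7,2), (2,7,5), (3,6,6), (3,7,5), (4,6,6), (4,7,5), (5,6,6), (5,7,5), (6,7,5), (7,6,6).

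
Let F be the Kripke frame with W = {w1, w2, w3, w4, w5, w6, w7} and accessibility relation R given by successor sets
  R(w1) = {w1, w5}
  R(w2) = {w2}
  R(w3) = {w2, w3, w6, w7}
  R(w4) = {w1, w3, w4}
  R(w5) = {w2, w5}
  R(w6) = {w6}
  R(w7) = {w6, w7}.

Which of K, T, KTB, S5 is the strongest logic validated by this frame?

T

Reflexive (axiom T): yes — every world is R-related to itself.
Symmetric (axiom B): no — w1 R w5 but not w5 R w1.
Euclidean (axiom 5): no — w3 R w2 and w3 R w6, but not w2 R w6.
So F validates K, T; KTB would additionally require R to be symmetric. The strongest is T.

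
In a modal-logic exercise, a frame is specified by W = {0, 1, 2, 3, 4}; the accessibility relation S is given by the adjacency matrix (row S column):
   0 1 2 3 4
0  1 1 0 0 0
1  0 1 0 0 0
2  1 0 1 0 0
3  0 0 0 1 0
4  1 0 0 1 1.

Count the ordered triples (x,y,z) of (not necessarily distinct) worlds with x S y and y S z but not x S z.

Enumerating: (2,0,1), (4,0,1).

2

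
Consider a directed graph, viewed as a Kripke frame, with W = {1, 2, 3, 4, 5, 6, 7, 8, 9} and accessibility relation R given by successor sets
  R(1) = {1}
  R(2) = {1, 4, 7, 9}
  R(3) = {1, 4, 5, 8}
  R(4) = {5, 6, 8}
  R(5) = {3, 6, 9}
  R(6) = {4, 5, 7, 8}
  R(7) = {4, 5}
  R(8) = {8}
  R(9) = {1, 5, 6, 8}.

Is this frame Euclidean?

Euclidean: no — 2 R 1 and 2 R 4, but not 1 R 4.

No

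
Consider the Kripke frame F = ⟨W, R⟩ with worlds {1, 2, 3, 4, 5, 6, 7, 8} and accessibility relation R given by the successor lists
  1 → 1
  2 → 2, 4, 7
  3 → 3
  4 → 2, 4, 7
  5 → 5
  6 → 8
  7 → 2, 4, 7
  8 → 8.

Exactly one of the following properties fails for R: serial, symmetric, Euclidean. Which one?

Serial: yes — every world has a successor (e.g. 1 R 1).
Symmetric: no — 6 R 8 but not 8 R 6.
Euclidean: yes — any two successors of a common world are R-related.
Only symmetric fails.

symmetric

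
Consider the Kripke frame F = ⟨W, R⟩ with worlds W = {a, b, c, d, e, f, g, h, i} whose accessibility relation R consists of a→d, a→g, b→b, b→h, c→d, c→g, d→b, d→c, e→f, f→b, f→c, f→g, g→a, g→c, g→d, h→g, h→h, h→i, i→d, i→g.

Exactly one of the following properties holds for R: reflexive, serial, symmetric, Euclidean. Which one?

Reflexive: no — a is not related to itself.
Serial: yes — every world has a successor (e.g. a R d).
Symmetric: no — a R d but not d R a.
Euclidean: no — a R d and a R g, but not d R g.
Only serial holds.

serial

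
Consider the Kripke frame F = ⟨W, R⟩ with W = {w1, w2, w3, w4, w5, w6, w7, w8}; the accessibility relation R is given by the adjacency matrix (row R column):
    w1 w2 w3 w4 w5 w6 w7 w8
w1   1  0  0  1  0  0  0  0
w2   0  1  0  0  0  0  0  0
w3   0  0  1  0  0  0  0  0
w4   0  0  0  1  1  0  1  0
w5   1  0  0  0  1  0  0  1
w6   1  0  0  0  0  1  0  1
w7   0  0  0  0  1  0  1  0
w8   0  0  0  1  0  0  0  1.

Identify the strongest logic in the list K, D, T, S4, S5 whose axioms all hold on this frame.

Serial (axiom D): yes — every world has a successor (e.g. w1 R w1).
Reflexive (axiom T): yes — every world is R-related to itself.
Transitive (axiom 4): no — w1 R w4 and w4 R w5, but not w1 R w5.
Euclidean (axiom 5): no — w4 R w5 and w4 R w7, but not w5 R w7.
So F validates K, D, T; S4 would additionally require R to be transitive. The strongest is T.

T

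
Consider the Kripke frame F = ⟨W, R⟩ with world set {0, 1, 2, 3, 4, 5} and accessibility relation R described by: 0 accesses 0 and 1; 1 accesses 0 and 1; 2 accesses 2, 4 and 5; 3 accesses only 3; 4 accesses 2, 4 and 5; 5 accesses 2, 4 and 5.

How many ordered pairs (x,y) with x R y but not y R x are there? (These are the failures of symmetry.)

0

R is symmetric; there are no such tuples.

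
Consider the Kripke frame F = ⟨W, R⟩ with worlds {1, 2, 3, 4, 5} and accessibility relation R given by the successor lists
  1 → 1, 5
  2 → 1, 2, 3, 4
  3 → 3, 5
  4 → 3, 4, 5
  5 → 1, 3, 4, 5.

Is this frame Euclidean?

No

Euclidean: no — 2 R 1 and 2 R 3, but not 1 R 3.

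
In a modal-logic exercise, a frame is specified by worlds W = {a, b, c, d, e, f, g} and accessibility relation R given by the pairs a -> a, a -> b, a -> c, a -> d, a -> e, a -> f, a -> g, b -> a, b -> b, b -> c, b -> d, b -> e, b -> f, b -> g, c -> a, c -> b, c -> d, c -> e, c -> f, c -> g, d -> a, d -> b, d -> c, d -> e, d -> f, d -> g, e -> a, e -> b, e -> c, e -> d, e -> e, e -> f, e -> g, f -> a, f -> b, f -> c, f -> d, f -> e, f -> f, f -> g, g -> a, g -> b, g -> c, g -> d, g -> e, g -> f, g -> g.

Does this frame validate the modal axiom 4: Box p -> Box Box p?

The schema 4 characterises exactly the transitive frames.
Transitive: no — c R a and a R c, but not c R c.

No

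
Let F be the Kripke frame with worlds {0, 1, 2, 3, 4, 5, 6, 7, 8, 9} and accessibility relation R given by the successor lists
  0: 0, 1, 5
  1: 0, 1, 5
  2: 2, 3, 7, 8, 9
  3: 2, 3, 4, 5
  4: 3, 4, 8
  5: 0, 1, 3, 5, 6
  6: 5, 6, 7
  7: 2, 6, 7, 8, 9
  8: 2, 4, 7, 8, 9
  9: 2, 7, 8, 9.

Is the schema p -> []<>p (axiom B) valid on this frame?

Yes

By correspondence theory, B is valid on a frame iff R is symmetric.
Symmetric: yes — every pair in R has its reverse in R.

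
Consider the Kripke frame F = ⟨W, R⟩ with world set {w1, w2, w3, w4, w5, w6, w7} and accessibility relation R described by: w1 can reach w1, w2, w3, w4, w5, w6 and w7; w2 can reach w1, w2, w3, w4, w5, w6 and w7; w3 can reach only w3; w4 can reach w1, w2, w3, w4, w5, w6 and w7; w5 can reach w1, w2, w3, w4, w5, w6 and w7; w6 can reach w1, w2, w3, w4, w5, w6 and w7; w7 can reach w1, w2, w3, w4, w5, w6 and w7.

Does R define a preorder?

Yes

Reflexive: yes — every world is R-related to itself.
Transitive: yes — every two-step R-path is closed by a direct edge.
So R is a preorder.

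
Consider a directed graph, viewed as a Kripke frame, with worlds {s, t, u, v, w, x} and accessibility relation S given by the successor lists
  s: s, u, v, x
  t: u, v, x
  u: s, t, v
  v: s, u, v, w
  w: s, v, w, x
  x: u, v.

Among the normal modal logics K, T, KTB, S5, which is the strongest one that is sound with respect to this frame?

Reflexive (axiom T): no — t is not related to itself.
Symmetric (axiom B): no — s S x but not x S s.
Euclidean (axiom 5): no — s S u and s S x, but not u S x.
So F validates K; T would additionally require S to be reflexive. The strongest is K.

K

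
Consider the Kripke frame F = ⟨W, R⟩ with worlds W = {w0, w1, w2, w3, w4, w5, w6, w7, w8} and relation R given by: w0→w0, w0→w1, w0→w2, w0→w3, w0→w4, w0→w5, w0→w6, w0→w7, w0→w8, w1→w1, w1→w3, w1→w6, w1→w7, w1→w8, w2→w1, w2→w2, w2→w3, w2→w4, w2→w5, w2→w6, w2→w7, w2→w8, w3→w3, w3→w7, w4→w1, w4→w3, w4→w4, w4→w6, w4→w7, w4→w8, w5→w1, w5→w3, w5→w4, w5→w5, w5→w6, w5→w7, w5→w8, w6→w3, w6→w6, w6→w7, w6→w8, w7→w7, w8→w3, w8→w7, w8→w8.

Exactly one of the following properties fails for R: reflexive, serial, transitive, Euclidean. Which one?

Euclidean

Reflexive: yes — every world is R-related to itself.
Serial: yes — every world has a successor (e.g. w0 R w0).
Transitive: yes — every two-step R-path is closed by a direct edge.
Euclidean: no — w0 R w1 and w0 R w2, but not w1 R w2.
Only Euclidean fails.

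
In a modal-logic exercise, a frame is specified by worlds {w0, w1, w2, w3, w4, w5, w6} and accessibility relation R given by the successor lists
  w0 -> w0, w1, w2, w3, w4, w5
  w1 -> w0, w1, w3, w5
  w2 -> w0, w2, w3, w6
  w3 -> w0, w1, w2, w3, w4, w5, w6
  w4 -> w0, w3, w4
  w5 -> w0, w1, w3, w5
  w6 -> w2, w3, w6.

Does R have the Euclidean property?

No

Euclidean: no — w0 R w1 and w0 R w2, but not w1 R w2.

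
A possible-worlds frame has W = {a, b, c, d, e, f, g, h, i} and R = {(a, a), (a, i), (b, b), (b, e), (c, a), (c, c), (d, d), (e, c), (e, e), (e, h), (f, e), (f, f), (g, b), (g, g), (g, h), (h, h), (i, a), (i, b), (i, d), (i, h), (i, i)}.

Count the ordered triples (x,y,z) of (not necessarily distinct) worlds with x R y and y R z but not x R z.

Enumerating: (a,i,b), (a,i,d), (a,i,h), (b,e,c), (b,e,h), (c,a,i), (e,c,a), (f,e,c), (f,e,h), (g,b,e), (i,b,e).

11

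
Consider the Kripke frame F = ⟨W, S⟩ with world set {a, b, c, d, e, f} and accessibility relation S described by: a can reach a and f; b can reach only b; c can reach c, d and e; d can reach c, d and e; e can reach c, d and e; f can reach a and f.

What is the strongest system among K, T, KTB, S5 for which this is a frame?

Reflexive (axiom T): yes — every world is S-related to itself.
Symmetric (axiom B): yes — every pair in S has its reverse in S.
Euclidean (axiom 5): yes — any two successors of a common world are S-related.
So F validates K, T, KTB, S5. The strongest is S5.

S5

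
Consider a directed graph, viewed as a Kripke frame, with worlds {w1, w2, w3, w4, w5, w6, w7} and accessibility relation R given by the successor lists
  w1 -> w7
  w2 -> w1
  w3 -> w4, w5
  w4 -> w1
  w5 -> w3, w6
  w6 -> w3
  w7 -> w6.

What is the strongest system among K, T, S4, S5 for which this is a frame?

K

Reflexive (axiom T): no — w1 is not related to itself.
Transitive (axiom 4): no — w1 R w7 and w7 R w6, but not w1 R w6.
Euclidean (axiom 5): no — w3 R w4 and w3 R w5, but not w4 R w5.
So F validates K; T would additionally require R to be reflexive. The strongest is K.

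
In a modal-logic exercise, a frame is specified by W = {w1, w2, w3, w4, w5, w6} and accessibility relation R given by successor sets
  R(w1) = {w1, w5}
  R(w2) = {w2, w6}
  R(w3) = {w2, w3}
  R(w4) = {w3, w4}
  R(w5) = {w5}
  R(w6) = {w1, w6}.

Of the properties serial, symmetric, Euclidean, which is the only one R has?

serial

Serial: yes — every world has a successor (e.g. w1 R w1).
Symmetric: no — w1 R w5 but not w5 R w1.
Euclidean: no — w1 R w5 and w1 R w1, but not w5 R w1.
Only serial holds.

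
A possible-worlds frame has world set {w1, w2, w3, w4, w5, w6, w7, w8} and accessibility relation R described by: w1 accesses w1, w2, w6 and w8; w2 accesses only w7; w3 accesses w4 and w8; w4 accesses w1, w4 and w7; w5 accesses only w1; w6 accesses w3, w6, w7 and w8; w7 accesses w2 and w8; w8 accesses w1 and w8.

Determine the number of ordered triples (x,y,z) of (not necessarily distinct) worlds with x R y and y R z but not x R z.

Enumerating: (w1,w2,w7), (w1,w6,w3), (w1,w6,w7), (w2,w7,w2), (w2,w7,w8), (w3,w4,w1), (w3,w4,w7), (w3,w8,w1), (w4,w1,w2), (w4,w1,w6), (w4,w1,w8), (w4,w7,w2), … and 11 more.
Total: 23.

23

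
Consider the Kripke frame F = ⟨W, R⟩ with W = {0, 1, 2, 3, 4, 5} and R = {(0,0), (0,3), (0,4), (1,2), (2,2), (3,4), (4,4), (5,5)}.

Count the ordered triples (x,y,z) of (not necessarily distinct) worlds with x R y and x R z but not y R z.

4

Enumerating: (0,3,0), (0,3,3), (0,4,0), (0,4,3).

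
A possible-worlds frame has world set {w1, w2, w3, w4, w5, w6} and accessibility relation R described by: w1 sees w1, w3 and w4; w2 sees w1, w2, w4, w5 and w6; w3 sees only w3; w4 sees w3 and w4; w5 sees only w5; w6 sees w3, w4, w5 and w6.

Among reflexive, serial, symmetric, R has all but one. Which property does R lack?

Reflexive: yes — every world is R-related to itself.
Serial: yes — every world has a successor (e.g. w1 R w1).
Symmetric: no — w1 R w3 but not w3 R w1.
Only symmetric fails.

symmetric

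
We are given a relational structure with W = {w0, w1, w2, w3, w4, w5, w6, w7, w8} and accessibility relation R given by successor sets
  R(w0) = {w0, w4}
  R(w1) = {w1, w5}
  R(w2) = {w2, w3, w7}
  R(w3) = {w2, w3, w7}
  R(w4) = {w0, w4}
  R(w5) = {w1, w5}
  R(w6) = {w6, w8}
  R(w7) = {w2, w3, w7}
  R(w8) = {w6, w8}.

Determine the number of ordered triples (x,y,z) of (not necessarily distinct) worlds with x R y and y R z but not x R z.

R is transitive; there are no such tuples.

0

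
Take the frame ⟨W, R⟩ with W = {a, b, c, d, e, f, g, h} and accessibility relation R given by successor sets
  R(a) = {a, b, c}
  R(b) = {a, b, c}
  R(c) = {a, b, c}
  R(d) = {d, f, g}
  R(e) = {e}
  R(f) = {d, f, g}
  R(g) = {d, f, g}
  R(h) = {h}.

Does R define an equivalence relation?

Reflexive: yes — every world is R-related to itself.
Symmetric: yes — every pair in R has its reverse in R.
Transitive: yes — every two-step R-path is closed by a direct edge.
So R is an equivalence relation.

Yes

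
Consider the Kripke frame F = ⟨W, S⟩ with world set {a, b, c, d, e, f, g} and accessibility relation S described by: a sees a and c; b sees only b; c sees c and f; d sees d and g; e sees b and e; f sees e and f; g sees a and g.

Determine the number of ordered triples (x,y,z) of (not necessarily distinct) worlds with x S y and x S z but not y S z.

Enumerating: (a,c,a), (c,f,c), (d,g,d), (e,b,e), (f,e,f), (g,a,g).

6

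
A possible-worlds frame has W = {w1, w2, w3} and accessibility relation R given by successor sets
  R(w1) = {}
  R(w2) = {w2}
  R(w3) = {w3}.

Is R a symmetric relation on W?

Yes

Symmetric: yes — every pair in R has its reverse in R.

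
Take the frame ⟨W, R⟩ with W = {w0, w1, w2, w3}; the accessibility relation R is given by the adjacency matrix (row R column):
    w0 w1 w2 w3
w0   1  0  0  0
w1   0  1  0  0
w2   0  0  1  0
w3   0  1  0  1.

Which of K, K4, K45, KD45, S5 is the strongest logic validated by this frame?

K4

Transitive (axiom 4): yes — every two-step R-path is closed by a direct edge.
Euclidean (axiom 5): no — w3 R w1 and w3 R w3, but not w1 R w3.
Serial (axiom D): yes — every world has a successor (e.g. w0 R w0).
Reflexive (axiom T): yes — every world is R-related to itself.
So F validates K, K4; K45 would additionally require R to be Euclidean. The strongest is K4.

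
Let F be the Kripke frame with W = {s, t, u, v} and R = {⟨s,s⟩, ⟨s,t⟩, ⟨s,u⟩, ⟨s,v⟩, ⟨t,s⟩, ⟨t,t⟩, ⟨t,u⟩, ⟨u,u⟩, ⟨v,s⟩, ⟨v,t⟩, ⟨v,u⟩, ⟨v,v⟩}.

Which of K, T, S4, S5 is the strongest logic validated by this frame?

Reflexive (axiom T): yes — every world is R-related to itself.
Transitive (axiom 4): no — t R s and s R v, but not t R v.
Euclidean (axiom 5): no — s R t and s R v, but not t R v.
So F validates K, T; S4 would additionally require R to be transitive. The strongest is T.

T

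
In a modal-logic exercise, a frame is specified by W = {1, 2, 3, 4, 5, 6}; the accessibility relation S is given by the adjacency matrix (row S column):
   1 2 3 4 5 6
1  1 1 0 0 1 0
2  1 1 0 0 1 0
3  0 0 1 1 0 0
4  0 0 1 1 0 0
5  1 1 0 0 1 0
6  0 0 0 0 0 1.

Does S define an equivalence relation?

Reflexive: yes — every world is S-related to itself.
Symmetric: yes — every pair in S has its reverse in S.
Transitive: yes — every two-step S-path is closed by a direct edge.
So S is an equivalence relation.

Yes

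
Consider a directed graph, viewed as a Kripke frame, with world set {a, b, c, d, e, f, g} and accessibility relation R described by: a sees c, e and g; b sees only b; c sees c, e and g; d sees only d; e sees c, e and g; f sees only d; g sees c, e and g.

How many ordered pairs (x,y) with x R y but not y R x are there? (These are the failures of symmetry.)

4

Enumerating: (a,c), (a,e), (a,g), (f,d).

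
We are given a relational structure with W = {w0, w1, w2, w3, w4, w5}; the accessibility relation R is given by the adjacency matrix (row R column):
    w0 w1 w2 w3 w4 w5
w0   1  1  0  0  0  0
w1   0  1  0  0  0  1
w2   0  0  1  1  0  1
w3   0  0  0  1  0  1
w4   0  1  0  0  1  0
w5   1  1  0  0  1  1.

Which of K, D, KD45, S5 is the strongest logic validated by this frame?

Serial (axiom D): yes — every world has a successor (e.g. w0 R w0).
Euclidean (axiom 5): no — w2 R w5 and w2 R w3, but not w5 R w3.
Transitive (axiom 4): no — w0 R w1 and w1 R w5, but not w0 R w5.
Reflexive (axiom T): yes — every world is R-related to itself.
So F validates K, D; KD45 would additionally require R to be Euclidean and transitive. The strongest is D.

D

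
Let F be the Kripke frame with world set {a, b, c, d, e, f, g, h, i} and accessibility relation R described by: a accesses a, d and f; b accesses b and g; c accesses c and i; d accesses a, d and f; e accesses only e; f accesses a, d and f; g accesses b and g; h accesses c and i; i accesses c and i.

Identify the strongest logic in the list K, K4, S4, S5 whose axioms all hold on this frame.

K4

Transitive (axiom 4): yes — every two-step R-path is closed by a direct edge.
Reflexive (axiom T): no — h is not related to itself.
Euclidean (axiom 5): yes — any two successors of a common world are R-related.
So F validates K, K4; S4 would additionally require R to be reflexive. The strongest is K4.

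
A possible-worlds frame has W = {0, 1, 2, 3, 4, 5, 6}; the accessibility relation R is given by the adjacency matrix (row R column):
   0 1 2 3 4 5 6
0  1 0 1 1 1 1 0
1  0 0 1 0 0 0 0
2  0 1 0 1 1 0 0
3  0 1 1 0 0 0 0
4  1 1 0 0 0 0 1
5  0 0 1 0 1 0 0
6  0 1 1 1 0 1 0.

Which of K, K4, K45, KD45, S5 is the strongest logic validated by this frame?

K

Transitive (axiom 4): no — 0 R 2 and 2 R 1, but not 0 R 1.
Euclidean (axiom 5): no — 0 R 2 and 0 R 5, but not 2 R 5.
Serial (axiom D): yes — every world has a successor (e.g. 0 R 0).
Reflexive (axiom T): no — 1 is not related to itself.
So F validates K; K4 would additionally require R to be transitive. The strongest is K.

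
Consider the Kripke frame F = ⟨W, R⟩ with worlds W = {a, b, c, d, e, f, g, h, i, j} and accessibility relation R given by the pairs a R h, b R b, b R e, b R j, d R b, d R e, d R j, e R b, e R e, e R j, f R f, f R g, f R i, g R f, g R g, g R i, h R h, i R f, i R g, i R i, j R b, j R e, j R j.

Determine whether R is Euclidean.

Euclidean: yes — any two successors of a common world are R-related.

Yes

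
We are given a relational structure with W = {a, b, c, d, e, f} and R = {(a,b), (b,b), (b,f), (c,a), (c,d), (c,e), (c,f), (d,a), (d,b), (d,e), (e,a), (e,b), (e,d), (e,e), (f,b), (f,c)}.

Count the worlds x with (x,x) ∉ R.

4

Enumerating: a, c, d, f.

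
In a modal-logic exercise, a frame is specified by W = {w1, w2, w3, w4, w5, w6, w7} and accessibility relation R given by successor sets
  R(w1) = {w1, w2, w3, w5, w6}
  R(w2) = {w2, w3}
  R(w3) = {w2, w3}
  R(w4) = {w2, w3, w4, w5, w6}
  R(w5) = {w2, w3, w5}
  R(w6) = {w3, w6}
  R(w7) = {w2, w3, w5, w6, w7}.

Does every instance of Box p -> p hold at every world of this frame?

By correspondence theory, T is valid on a frame iff R is reflexive.
Reflexive: yes — every world is R-related to itself.

Yes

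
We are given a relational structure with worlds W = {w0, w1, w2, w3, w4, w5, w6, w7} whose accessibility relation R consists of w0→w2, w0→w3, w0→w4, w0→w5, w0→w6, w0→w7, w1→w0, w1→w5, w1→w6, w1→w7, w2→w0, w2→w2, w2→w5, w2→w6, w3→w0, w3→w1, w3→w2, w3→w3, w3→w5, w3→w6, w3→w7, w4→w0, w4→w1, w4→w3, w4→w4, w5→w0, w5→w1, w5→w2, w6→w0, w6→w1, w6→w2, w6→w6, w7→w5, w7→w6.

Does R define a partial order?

No

Reflexive: no — w0 is not related to itself.
Transitive: no — w0 R w3 and w3 R w1, but not w0 R w1.
Antisymmetric: no — w0 R w2 and w2 R w0 with w0 ≠ w2.
So R is not a partial order.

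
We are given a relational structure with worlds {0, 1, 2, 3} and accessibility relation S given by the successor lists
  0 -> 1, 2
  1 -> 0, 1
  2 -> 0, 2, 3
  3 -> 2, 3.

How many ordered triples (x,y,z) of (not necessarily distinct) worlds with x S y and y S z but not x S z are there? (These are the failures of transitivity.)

Enumerating: (0,1,0), (0,2,0), (0,2,3), (1,0,2), (2,0,1), (3,2,0).

6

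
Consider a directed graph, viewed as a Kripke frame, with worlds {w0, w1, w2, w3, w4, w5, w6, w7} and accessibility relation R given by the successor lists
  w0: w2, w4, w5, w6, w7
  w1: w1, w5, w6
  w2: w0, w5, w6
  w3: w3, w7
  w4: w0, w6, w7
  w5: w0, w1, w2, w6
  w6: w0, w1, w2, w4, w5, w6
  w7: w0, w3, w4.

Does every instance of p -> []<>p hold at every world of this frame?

By correspondence theory, B is valid on a frame iff R is symmetric.
Symmetric: yes — every pair in R has its reverse in R.

Yes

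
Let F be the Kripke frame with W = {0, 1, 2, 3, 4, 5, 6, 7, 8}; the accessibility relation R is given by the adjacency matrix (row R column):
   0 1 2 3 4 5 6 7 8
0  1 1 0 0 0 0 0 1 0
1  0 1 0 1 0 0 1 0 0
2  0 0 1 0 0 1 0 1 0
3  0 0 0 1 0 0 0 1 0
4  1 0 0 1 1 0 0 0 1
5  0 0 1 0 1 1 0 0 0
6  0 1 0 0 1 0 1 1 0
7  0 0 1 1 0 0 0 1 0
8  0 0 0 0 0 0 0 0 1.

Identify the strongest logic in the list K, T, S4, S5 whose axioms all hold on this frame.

T

Reflexive (axiom T): yes — every world is R-related to itself.
Transitive (axiom 4): no — 0 R 1 and 1 R 3, but not 0 R 3.
Euclidean (axiom 5): no — 0 R 1 and 0 R 7, but not 1 R 7.
So F validates K, T; S4 would additionally require R to be transitive. The strongest is T.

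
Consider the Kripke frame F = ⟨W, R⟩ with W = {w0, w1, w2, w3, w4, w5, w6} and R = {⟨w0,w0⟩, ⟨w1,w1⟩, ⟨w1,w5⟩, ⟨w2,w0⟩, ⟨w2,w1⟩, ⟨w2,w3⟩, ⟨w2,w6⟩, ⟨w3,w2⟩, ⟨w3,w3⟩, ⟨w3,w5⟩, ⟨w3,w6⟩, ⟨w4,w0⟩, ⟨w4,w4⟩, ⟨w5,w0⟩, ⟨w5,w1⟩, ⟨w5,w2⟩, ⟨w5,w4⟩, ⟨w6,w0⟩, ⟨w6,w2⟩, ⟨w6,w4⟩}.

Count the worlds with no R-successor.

0

R is serial; there are no such worlds.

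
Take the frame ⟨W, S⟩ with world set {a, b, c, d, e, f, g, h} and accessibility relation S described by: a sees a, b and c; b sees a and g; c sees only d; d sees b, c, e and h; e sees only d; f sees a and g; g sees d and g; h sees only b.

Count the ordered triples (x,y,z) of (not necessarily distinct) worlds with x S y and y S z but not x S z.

26

Enumerating: (a,b,g), (a,c,d), (b,a,b), (b,a,c), (b,g,d), (c,d,b), (c,d,c), (c,d,e), (c,d,h), (d,b,a), (d,b,g), (d,c,d), … and 14 more.
Total: 26.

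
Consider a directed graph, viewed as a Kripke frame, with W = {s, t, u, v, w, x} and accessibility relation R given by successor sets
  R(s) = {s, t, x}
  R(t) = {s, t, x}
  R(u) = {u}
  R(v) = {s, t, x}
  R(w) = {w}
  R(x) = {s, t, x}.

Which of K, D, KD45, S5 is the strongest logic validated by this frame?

KD45

Serial (axiom D): yes — every world has a successor (e.g. s R s).
Euclidean (axiom 5): yes — any two successors of a common world are R-related.
Transitive (axiom 4): yes — every two-step R-path is closed by a direct edge.
Reflexive (axiom T): no — v is not related to itself.
So F validates K, D, KD45; S5 would additionally require R to be reflexive. The strongest is KD45.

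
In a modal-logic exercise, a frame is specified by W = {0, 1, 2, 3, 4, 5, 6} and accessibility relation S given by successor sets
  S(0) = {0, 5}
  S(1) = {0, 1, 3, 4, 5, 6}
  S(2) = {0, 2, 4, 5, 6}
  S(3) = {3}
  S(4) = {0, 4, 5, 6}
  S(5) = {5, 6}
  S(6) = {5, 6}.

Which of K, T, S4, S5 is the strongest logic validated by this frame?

Reflexive (axiom T): yes — every world is S-related to itself.
Transitive (axiom 4): no — 0 S 5 and 5 S 6, but not 0 S 6.
Euclidean (axiom 5): no — 1 S 0 and 1 S 3, but not 0 S 3.
So F validates K, T; S4 would additionally require S to be transitive. The strongest is T.

T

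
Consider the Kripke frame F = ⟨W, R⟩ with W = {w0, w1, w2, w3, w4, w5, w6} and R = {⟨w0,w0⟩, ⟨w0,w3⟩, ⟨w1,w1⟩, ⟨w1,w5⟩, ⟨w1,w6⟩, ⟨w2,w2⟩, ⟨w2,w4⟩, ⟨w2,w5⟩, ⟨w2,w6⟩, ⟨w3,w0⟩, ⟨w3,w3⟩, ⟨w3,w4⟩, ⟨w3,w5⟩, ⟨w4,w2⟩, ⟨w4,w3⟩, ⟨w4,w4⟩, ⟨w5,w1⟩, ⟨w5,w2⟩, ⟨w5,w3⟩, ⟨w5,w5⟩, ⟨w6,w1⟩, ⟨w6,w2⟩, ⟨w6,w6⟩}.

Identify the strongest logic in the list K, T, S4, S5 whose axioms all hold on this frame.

T

Reflexive (axiom T): yes — every world is R-related to itself.
Transitive (axiom 4): no — w0 R w3 and w3 R w4, but not w0 R w4.
Euclidean (axiom 5): no — w1 R w5 and w1 R w6, but not w5 R w6.
So F validates K, T; S4 would additionally require R to be transitive. The strongest is T.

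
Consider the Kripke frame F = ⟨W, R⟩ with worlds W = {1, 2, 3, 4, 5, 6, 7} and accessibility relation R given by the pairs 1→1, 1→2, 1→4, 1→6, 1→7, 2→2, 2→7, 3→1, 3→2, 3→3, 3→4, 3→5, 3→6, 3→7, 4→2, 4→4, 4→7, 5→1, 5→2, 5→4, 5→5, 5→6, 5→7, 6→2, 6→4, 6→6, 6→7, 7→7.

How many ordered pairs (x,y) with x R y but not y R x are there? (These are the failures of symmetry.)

21

Enumerating: (1,2), (1,4), (1,6), (1,7), (2,7), (3,1), (3,2), (3,4), (3,5), (3,6), (3,7), (4,2), … and 9 more.
Total: 21.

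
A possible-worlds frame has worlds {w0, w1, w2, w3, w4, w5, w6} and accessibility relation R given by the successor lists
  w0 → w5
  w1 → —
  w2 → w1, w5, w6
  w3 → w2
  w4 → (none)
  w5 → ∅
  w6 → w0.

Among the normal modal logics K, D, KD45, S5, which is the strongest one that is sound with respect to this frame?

Serial (axiom D): no — w1 has no R-successor.
Euclidean (axiom 5): no — w2 R w1 and w2 R w5, but not w1 R w5.
Transitive (axiom 4): no — w2 R w6 and w6 R w0, but not w2 R w0.
Reflexive (axiom T): no — w0 is not related to itself.
So F validates K; D would additionally require R to be serial. The strongest is K.

K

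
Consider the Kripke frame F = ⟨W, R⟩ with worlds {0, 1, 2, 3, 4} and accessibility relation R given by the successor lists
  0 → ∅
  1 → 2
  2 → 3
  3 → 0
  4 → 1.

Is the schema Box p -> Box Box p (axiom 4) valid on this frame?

By correspondence theory, 4 is valid on a frame iff R is transitive.
Transitive: no — 1 R 2 and 2 R 3, but not 1 R 3.

No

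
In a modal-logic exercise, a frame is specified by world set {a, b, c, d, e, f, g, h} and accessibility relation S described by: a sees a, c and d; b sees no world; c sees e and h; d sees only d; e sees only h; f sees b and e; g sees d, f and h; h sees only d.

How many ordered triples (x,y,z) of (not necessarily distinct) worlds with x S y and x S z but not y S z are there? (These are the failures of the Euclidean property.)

Enumerating: (a,c,a), (a,c,c), (a,c,d), (a,d,a), (a,d,c), (c,e,e), (c,h,e), (c,h,h), (e,h,h), (f,b,b), (f,b,e), (f,e,b), … and 8 more.
Total: 20.

20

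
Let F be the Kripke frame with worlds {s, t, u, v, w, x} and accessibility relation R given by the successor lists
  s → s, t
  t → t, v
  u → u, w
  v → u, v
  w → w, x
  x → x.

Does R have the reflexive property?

Yes

Reflexive: yes — every world is R-related to itself.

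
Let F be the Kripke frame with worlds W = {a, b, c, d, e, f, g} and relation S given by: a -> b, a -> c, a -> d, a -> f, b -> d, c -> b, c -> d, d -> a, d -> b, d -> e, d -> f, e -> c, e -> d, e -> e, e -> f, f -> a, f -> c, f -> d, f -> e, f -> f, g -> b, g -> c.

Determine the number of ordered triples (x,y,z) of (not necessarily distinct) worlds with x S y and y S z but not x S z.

27

Enumerating: (a,d,a), (a,d,e), (a,f,a), (a,f,e), (b,d,a), (b,d,b), (b,d,e), (b,d,f), (c,d,a), (c,d,e), (c,d,f), (d,a,c), … and 15 more.
Total: 27.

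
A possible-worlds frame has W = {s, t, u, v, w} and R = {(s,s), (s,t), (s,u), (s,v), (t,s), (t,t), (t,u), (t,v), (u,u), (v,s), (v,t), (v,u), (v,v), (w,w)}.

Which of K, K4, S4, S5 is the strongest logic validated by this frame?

Transitive (axiom 4): yes — every two-step R-path is closed by a direct edge.
Reflexive (axiom T): yes — every world is R-related to itself.
Euclidean (axiom 5): no — s R u and s R t, but not u R t.
So F validates K, K4, S4; S5 would additionally require R to be Euclidean. The strongest is S4.

S4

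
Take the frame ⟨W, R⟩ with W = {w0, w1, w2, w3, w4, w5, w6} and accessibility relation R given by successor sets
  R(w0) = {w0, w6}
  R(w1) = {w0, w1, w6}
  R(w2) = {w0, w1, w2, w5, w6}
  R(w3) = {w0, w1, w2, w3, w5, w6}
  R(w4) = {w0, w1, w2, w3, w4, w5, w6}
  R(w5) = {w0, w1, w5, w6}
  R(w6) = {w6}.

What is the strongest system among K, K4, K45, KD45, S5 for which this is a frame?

K4

Transitive (axiom 4): yes — every two-step R-path is closed by a direct edge.
Euclidean (axiom 5): no — w1 R w6 and w1 R w0, but not w6 R w0.
Serial (axiom D): yes — every world has a successor (e.g. w0 R w0).
Reflexive (axiom T): yes — every world is R-related to itself.
So F validates K, K4; K45 would additionally require R to be Euclidean. The strongest is K4.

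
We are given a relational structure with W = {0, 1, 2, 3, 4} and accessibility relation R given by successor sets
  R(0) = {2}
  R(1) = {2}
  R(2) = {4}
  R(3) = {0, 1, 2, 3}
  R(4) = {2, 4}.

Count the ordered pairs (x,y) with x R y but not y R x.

Enumerating: (0,2), (1,2), (3,0), (3,1), (3,2).

5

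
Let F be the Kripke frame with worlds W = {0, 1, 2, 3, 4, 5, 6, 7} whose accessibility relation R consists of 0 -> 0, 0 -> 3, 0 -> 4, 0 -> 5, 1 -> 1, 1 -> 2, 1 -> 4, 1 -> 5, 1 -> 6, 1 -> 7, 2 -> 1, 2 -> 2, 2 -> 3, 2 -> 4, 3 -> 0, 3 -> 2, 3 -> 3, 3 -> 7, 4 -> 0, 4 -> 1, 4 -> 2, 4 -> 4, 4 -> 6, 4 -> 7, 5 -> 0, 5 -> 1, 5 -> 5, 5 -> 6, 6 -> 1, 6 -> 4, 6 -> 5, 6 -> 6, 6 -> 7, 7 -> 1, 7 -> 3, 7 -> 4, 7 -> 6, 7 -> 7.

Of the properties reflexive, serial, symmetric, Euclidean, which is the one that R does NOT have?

Euclidean

Reflexive: yes — every world is R-related to itself.
Serial: yes — every world has a successor (e.g. 0 R 0).
Symmetric: yes — every pair in R has its reverse in R.
Euclidean: no — 0 R 3 and 0 R 4, but not 3 R 4.
Only Euclidean fails.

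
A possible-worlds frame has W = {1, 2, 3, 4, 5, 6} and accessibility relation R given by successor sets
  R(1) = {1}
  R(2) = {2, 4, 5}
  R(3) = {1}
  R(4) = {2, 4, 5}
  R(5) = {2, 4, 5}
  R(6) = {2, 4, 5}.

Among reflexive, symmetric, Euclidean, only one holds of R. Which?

Euclidean

Reflexive: no — 3 is not related to itself.
Symmetric: no — 3 R 1 but not 1 R 3.
Euclidean: yes — any two successors of a common world are R-related.
Only Euclidean holds.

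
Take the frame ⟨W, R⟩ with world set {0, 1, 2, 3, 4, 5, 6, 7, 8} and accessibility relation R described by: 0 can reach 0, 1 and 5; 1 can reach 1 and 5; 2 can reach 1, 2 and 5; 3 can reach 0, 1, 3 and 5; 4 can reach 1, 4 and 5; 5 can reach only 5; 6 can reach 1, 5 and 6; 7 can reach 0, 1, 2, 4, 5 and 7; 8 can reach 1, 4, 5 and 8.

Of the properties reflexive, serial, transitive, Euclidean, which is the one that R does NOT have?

Euclidean

Reflexive: yes — every world is R-related to itself.
Serial: yes — every world has a successor (e.g. 0 R 0).
Transitive: yes — every two-step R-path is closed by a direct edge.
Euclidean: no — 0 R 5 and 0 R 1, but not 5 R 1.
Only Euclidean fails.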